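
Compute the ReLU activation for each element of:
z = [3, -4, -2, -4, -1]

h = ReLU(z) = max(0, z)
h = [3, 0, 0, 0, 0]

ReLU applied element-wise: max(0,3)=3, max(0,-4)=0, max(0,-2)=0, max(0,-4)=0, max(0,-1)=0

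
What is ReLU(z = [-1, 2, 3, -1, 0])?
h = [0, 2, 3, 0, 0]

ReLU applied element-wise: max(0,-1)=0, max(0,2)=2, max(0,3)=3, max(0,-1)=0, max(0,0)=0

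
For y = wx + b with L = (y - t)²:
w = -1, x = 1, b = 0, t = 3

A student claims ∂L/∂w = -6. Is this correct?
Incorrect

y = (-1)(1) + 0 = -1
∂L/∂y = 2(y - t) = 2(-1 - 3) = -8
∂y/∂w = x = 1
∂L/∂w = -8 × 1 = -8

Claimed value: -6
Incorrect: The correct gradient is -8.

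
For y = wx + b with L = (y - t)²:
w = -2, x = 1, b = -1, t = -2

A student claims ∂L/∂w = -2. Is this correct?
Correct

y = (-2)(1) + -1 = -3
∂L/∂y = 2(y - t) = 2(-3 - -2) = -2
∂y/∂w = x = 1
∂L/∂w = -2 × 1 = -2

Claimed value: -2
Correct: The correct gradient is -2.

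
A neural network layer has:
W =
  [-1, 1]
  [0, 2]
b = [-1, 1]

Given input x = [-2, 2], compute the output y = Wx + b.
y = [3, 5]

Wx = [-1×-2 + 1×2, 0×-2 + 2×2]
   = [4, 4]
y = Wx + b = [4 + -1, 4 + 1] = [3, 5]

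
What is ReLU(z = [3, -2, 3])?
h = [3, 0, 3]

ReLU applied element-wise: max(0,3)=3, max(0,-2)=0, max(0,3)=3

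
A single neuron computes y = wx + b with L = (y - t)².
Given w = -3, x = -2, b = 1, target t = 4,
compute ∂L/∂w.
∂L/∂w = -12

y = wx + b = (-3)(-2) + 1 = 7
∂L/∂y = 2(y - t) = 2(7 - 4) = 6
∂y/∂w = x = -2
∂L/∂w = ∂L/∂y · ∂y/∂w = 6 × -2 = -12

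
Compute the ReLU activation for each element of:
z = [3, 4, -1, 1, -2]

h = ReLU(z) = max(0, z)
h = [3, 4, 0, 1, 0]

ReLU applied element-wise: max(0,3)=3, max(0,4)=4, max(0,-1)=0, max(0,1)=1, max(0,-2)=0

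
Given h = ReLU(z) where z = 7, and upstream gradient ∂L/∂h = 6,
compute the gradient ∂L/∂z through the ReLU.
∂L/∂z = 6

h = ReLU(7) = 7
Since z > 0: ∂h/∂z = 1
∂L/∂z = ∂L/∂h · ∂h/∂z = 6 × 1 = 6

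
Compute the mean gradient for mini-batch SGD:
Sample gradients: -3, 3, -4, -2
Average gradient = -1.5

Average = (1/4)(-3 + 3 + -4 + -2) = -6/4 = -1.5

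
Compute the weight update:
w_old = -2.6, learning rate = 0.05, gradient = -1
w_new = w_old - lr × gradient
w_new = -2.55

w_new = w - η·∂L/∂w = -2.6 - 0.05×(-1) = -2.6 - (-0.05) = -2.55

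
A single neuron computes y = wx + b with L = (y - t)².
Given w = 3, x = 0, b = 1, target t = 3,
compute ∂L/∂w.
∂L/∂w = 0

y = wx + b = (3)(0) + 1 = 1
∂L/∂y = 2(y - t) = 2(1 - 3) = -4
∂y/∂w = x = 0
∂L/∂w = ∂L/∂y · ∂y/∂w = -4 × 0 = 0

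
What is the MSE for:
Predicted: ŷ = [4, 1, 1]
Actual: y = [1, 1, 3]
MSE = 4.333

MSE = (1/3)((4-1)² + (1-1)² + (1-3)²) = (1/3)(9 + 0 + 4) = 4.333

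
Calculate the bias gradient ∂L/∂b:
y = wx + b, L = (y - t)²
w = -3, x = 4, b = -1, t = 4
∂L/∂b = -34

y = wx + b = (-3)(4) + -1 = -13
∂L/∂y = 2(y - t) = 2(-13 - 4) = -34
∂y/∂b = 1
∂L/∂b = ∂L/∂y · ∂y/∂b = -34 × 1 = -34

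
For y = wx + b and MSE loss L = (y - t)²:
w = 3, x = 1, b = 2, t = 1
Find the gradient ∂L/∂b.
∂L/∂b = 8

y = wx + b = (3)(1) + 2 = 5
∂L/∂y = 2(y - t) = 2(5 - 1) = 8
∂y/∂b = 1
∂L/∂b = ∂L/∂y · ∂y/∂b = 8 × 1 = 8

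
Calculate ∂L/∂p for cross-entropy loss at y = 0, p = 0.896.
∂L/∂p = 9.615

∂L/∂p = -y/p + (1-y)/(1-p) = 0 + 1/0.104 = 9.615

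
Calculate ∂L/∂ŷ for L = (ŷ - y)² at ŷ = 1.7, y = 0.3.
∂L/∂ŷ = 2.8

∂L/∂ŷ = 2(ŷ - y) = 2(1.7 - 0.3) = 2(1.4) = 2.8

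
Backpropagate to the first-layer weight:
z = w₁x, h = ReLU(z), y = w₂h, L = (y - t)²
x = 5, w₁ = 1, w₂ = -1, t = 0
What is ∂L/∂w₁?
∂L/∂w₁ = 50

Forward pass:
z = w₁x = 1×5 = 5
h = ReLU(5) = 5
y = w₂h = -1×5 = -5

Backward pass:
∂L/∂y = 2(y - t) = 2(-5 - 0) = -10
∂y/∂h = w₂ = -1
∂h/∂z = 1 (ReLU derivative)
∂z/∂w₁ = x = 5

∂L/∂w₁ = -10 × -1 × 1 × 5 = 50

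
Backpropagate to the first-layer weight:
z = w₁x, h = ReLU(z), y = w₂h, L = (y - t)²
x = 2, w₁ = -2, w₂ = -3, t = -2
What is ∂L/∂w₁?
∂L/∂w₁ = 0

Forward pass:
z = w₁x = -2×2 = -4
h = ReLU(-4) = 0
y = w₂h = -3×0 = 0

Backward pass:
∂L/∂y = 2(y - t) = 2(0 - -2) = 4
∂y/∂h = w₂ = -3
∂h/∂z = 0 (ReLU derivative)
∂z/∂w₁ = x = 2

∂L/∂w₁ = 4 × -3 × 0 × 2 = 0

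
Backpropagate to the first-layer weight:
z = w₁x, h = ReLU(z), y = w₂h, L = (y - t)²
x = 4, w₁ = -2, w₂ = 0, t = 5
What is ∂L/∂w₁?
∂L/∂w₁ = 0

Forward pass:
z = w₁x = -2×4 = -8
h = ReLU(-8) = 0
y = w₂h = 0×0 = 0

Backward pass:
∂L/∂y = 2(y - t) = 2(0 - 5) = -10
∂y/∂h = w₂ = 0
∂h/∂z = 0 (ReLU derivative)
∂z/∂w₁ = x = 4

∂L/∂w₁ = -10 × 0 × 0 × 4 = 0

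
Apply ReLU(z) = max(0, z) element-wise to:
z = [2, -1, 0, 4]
h = [2, 0, 0, 4]

ReLU applied element-wise: max(0,2)=2, max(0,-1)=0, max(0,0)=0, max(0,4)=4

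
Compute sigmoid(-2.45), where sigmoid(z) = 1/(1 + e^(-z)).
0.07944

sigmoid(-2.45) = 1/(1 + e^(2.45)) = 1/(1 + 11.59) = 0.07944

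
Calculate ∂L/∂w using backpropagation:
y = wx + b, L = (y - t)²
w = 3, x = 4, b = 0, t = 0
∂L/∂w = 96

y = wx + b = (3)(4) + 0 = 12
∂L/∂y = 2(y - t) = 2(12 - 0) = 24
∂y/∂w = x = 4
∂L/∂w = ∂L/∂y · ∂y/∂w = 24 × 4 = 96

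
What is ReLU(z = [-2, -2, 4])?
h = [0, 0, 4]

ReLU applied element-wise: max(0,-2)=0, max(0,-2)=0, max(0,4)=4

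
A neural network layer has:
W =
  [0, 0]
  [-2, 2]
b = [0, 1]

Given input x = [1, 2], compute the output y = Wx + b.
y = [0, 3]

Wx = [0×1 + 0×2, -2×1 + 2×2]
   = [0, 2]
y = Wx + b = [0 + 0, 2 + 1] = [0, 3]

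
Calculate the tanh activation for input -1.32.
-0.8668

tanh(-1.32) = (e^(-1.32) - e^(1.32))/(e^(-1.32) + e^(1.32)) = -0.8668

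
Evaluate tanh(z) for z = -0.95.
-0.7398

tanh(-0.95) = (e^(-0.95) - e^(0.95))/(e^(-0.95) + e^(0.95)) = -0.7398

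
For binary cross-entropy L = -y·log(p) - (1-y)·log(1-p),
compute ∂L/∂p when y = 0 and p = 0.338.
∂L/∂p = 1.511

∂L/∂p = -y/p + (1-y)/(1-p) = 0 + 1/0.662 = 1.511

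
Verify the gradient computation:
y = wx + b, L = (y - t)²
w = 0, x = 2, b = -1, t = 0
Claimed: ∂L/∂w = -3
Incorrect

y = (0)(2) + -1 = -1
∂L/∂y = 2(y - t) = 2(-1 - 0) = -2
∂y/∂w = x = 2
∂L/∂w = -2 × 2 = -4

Claimed value: -3
Incorrect: The correct gradient is -4.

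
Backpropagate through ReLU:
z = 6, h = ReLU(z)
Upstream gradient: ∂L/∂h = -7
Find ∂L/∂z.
∂L/∂z = -7

h = ReLU(6) = 6
Since z > 0: ∂h/∂z = 1
∂L/∂z = ∂L/∂h · ∂h/∂z = -7 × 1 = -7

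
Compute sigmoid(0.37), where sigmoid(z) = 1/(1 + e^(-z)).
0.5915

sigmoid(0.37) = 1/(1 + e^(-0.37)) = 1/(1 + 0.6907) = 0.5915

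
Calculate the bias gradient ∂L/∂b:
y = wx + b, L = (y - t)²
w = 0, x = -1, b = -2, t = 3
∂L/∂b = -10

y = wx + b = (0)(-1) + -2 = -2
∂L/∂y = 2(y - t) = 2(-2 - 3) = -10
∂y/∂b = 1
∂L/∂b = ∂L/∂y · ∂y/∂b = -10 × 1 = -10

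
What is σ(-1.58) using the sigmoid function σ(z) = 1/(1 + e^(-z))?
0.1708

sigmoid(-1.58) = 1/(1 + e^(1.58)) = 1/(1 + 4.855) = 0.1708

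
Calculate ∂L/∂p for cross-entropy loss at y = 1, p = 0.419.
∂L/∂p = -2.387

∂L/∂p = -y/p + (1-y)/(1-p) = -1/0.419 + 0 = -2.387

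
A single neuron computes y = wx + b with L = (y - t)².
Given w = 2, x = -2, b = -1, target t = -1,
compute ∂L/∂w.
∂L/∂w = 16

y = wx + b = (2)(-2) + -1 = -5
∂L/∂y = 2(y - t) = 2(-5 - -1) = -8
∂y/∂w = x = -2
∂L/∂w = ∂L/∂y · ∂y/∂w = -8 × -2 = 16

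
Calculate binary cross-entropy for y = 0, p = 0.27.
L = 0.3147

L = -0·log(0.27) - 1·log(0.73) = -log(0.73) = 0.3147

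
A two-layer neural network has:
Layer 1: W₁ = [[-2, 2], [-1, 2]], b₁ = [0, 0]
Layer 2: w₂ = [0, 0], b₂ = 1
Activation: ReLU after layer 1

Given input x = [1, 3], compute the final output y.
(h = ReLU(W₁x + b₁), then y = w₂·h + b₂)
y = 1

Layer 1 pre-activation: z₁ = [4, 5]
After ReLU: h = [4, 5]
Layer 2 output: y = 0×4 + 0×5 + 1 = 1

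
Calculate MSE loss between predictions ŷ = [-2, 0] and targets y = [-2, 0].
MSE = 0

MSE = (1/2)((-2--2)² + (0-0)²) = (1/2)(0 + 0) = 0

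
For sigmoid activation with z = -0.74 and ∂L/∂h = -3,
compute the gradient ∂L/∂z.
∂L/∂z = -0.656

σ(-0.74) = 0.323
σ'(-0.74) = σ(-0.74)(1 - σ(-0.74)) = 0.323 × 0.677 = 0.2187
∂L/∂z = ∂L/∂h · σ'(z) = -3 × 0.2187 = -0.656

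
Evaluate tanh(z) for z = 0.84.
0.6858

tanh(0.84) = (e^(0.84) - e^(-0.84))/(e^(0.84) + e^(-0.84)) = 0.6858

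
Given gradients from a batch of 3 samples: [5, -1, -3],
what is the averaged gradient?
Average gradient = 0.3333

Average = (1/3)(5 + -1 + -3) = 1/3 = 0.3333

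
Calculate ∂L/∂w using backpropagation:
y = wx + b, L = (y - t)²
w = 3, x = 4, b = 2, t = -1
∂L/∂w = 120

y = wx + b = (3)(4) + 2 = 14
∂L/∂y = 2(y - t) = 2(14 - -1) = 30
∂y/∂w = x = 4
∂L/∂w = ∂L/∂y · ∂y/∂w = 30 × 4 = 120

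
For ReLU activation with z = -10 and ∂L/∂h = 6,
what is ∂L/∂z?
∂L/∂z = 0

h = ReLU(-10) = 0
Since z < 0: ∂h/∂z = 0
∂L/∂z = ∂L/∂h · ∂h/∂z = 6 × 0 = 0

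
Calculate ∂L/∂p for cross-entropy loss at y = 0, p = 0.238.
∂L/∂p = 1.312

∂L/∂p = -y/p + (1-y)/(1-p) = 0 + 1/0.762 = 1.312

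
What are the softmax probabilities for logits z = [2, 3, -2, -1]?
p = [0.2641, 0.7179, 0.0048, 0.0131]

exp(z) = [7.389, 20.09, 0.1353, 0.3679]
Sum = 27.98
p = [0.2641, 0.7179, 0.0048, 0.0131]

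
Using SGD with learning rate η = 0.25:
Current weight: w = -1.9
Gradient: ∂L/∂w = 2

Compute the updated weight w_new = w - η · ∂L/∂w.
w_new = -2.4

w_new = w - η·∂L/∂w = -1.9 - 0.25×(2) = -1.9 - (0.5) = -2.4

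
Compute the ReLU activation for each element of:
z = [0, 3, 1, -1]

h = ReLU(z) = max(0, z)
h = [0, 3, 1, 0]

ReLU applied element-wise: max(0,0)=0, max(0,3)=3, max(0,1)=1, max(0,-1)=0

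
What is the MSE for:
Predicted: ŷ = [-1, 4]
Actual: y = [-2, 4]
MSE = 0.5

MSE = (1/2)((-1--2)² + (4-4)²) = (1/2)(1 + 0) = 0.5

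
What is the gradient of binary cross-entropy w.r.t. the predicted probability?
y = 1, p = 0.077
∂L/∂p = -12.99

∂L/∂p = -y/p + (1-y)/(1-p) = -1/0.077 + 0 = -12.99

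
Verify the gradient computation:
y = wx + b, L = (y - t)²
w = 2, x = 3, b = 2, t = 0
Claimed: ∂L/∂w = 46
Incorrect

y = (2)(3) + 2 = 8
∂L/∂y = 2(y - t) = 2(8 - 0) = 16
∂y/∂w = x = 3
∂L/∂w = 16 × 3 = 48

Claimed value: 46
Incorrect: The correct gradient is 48.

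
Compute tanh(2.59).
0.9888

tanh(2.59) = (e^(2.59) - e^(-2.59))/(e^(2.59) + e^(-2.59)) = 0.9888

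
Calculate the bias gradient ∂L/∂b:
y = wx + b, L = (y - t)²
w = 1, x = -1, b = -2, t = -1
∂L/∂b = -4

y = wx + b = (1)(-1) + -2 = -3
∂L/∂y = 2(y - t) = 2(-3 - -1) = -4
∂y/∂b = 1
∂L/∂b = ∂L/∂y · ∂y/∂b = -4 × 1 = -4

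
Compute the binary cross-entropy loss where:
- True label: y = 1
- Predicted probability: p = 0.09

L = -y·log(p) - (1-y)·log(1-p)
L = 2.408

L = -1·log(0.09) - 0·log(0.91) = -log(0.09) = 2.408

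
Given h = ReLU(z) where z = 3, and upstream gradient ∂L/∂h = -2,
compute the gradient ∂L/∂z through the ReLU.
∂L/∂z = -2

h = ReLU(3) = 3
Since z > 0: ∂h/∂z = 1
∂L/∂z = ∂L/∂h · ∂h/∂z = -2 × 1 = -2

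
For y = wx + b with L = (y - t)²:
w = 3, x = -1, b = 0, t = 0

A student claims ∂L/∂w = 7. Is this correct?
Incorrect

y = (3)(-1) + 0 = -3
∂L/∂y = 2(y - t) = 2(-3 - 0) = -6
∂y/∂w = x = -1
∂L/∂w = -6 × -1 = 6

Claimed value: 7
Incorrect: The correct gradient is 6.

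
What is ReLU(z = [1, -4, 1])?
h = [1, 0, 1]

ReLU applied element-wise: max(0,1)=1, max(0,-4)=0, max(0,1)=1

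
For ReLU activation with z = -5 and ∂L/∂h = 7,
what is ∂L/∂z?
∂L/∂z = 0

h = ReLU(-5) = 0
Since z < 0: ∂h/∂z = 0
∂L/∂z = ∂L/∂h · ∂h/∂z = 7 × 0 = 0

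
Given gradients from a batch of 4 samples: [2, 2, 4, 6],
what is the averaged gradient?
Average gradient = 3.5

Average = (1/4)(2 + 2 + 4 + 6) = 14/4 = 3.5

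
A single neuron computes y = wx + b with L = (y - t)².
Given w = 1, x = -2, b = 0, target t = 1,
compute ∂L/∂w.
∂L/∂w = 12

y = wx + b = (1)(-2) + 0 = -2
∂L/∂y = 2(y - t) = 2(-2 - 1) = -6
∂y/∂w = x = -2
∂L/∂w = ∂L/∂y · ∂y/∂w = -6 × -2 = 12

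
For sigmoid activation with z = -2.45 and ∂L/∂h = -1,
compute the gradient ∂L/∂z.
∂L/∂z = -0.07313

σ(-2.45) = 0.07944
σ'(-2.45) = σ(-2.45)(1 - σ(-2.45)) = 0.07944 × 0.9206 = 0.07313
∂L/∂z = ∂L/∂h · σ'(z) = -1 × 0.07313 = -0.07313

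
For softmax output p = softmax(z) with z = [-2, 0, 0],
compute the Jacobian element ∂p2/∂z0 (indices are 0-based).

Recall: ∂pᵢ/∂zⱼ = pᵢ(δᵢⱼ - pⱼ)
∂p2/∂z0 = -0.02968

p = softmax(z) = [0.06338, 0.4683, 0.4683]
p2 = 0.4683, p0 = 0.06338

∂p2/∂z0 = -p2 × p0 = -0.4683 × 0.06338 = -0.02968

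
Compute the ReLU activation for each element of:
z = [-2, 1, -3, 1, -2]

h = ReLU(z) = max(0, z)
h = [0, 1, 0, 1, 0]

ReLU applied element-wise: max(0,-2)=0, max(0,1)=1, max(0,-3)=0, max(0,1)=1, max(0,-2)=0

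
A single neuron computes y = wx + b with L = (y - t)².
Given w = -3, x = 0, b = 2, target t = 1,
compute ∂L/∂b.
∂L/∂b = 2

y = wx + b = (-3)(0) + 2 = 2
∂L/∂y = 2(y - t) = 2(2 - 1) = 2
∂y/∂b = 1
∂L/∂b = ∂L/∂y · ∂y/∂b = 2 × 1 = 2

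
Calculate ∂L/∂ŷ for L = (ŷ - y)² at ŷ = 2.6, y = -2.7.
∂L/∂ŷ = 10.6

∂L/∂ŷ = 2(ŷ - y) = 2(2.6 - -2.7) = 2(5.3) = 10.6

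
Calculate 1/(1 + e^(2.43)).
0.08091

sigmoid(-2.43) = 1/(1 + e^(2.43)) = 1/(1 + 11.36) = 0.08091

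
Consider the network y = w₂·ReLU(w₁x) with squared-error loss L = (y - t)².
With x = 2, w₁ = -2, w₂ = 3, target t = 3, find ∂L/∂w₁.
∂L/∂w₁ = 0

Forward pass:
z = w₁x = -2×2 = -4
h = ReLU(-4) = 0
y = w₂h = 3×0 = 0

Backward pass:
∂L/∂y = 2(y - t) = 2(0 - 3) = -6
∂y/∂h = w₂ = 3
∂h/∂z = 0 (ReLU derivative)
∂z/∂w₁ = x = 2

∂L/∂w₁ = -6 × 3 × 0 × 2 = 0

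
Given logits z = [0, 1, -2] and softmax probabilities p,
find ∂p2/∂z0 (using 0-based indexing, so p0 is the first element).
∂p2/∂z0 = -0.009113

p = softmax(z) = [0.2595, 0.7054, 0.03512]
p2 = 0.03512, p0 = 0.2595

∂p2/∂z0 = -p2 × p0 = -0.03512 × 0.2595 = -0.009113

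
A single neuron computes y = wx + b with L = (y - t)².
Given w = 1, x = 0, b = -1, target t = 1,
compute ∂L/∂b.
∂L/∂b = -4

y = wx + b = (1)(0) + -1 = -1
∂L/∂y = 2(y - t) = 2(-1 - 1) = -4
∂y/∂b = 1
∂L/∂b = ∂L/∂y · ∂y/∂b = -4 × 1 = -4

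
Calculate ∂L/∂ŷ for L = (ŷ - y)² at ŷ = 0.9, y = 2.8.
∂L/∂ŷ = -3.8

∂L/∂ŷ = 2(ŷ - y) = 2(0.9 - 2.8) = 2(-1.9) = -3.8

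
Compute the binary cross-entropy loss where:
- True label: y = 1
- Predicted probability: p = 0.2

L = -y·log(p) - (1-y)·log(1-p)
L = 1.609

L = -1·log(0.2) - 0·log(0.8) = -log(0.2) = 1.609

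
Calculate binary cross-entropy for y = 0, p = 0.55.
L = 0.7985

L = -0·log(0.55) - 1·log(0.45) = -log(0.45) = 0.7985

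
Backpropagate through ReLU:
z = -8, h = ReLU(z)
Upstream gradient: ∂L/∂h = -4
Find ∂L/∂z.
∂L/∂z = 0

h = ReLU(-8) = 0
Since z < 0: ∂h/∂z = 0
∂L/∂z = ∂L/∂h · ∂h/∂z = -4 × 0 = 0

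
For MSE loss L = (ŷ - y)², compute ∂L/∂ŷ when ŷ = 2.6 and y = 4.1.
∂L/∂ŷ = -3.0

∂L/∂ŷ = 2(ŷ - y) = 2(2.6 - 4.1) = 2(-1.5) = -3.0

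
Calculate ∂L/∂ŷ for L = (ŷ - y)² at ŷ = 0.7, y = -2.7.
∂L/∂ŷ = 6.8

∂L/∂ŷ = 2(ŷ - y) = 2(0.7 - -2.7) = 2(3.4) = 6.8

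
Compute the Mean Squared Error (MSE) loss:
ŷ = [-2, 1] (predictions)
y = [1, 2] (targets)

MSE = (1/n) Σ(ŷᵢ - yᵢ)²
MSE = 5

MSE = (1/2)((-2-1)² + (1-2)²) = (1/2)(9 + 1) = 5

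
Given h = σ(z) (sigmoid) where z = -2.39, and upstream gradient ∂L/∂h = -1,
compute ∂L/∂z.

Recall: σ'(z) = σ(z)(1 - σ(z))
∂L/∂z = -0.07689

σ(-2.39) = 0.08394
σ'(-2.39) = σ(-2.39)(1 - σ(-2.39)) = 0.08394 × 0.9161 = 0.07689
∂L/∂z = ∂L/∂h · σ'(z) = -1 × 0.07689 = -0.07689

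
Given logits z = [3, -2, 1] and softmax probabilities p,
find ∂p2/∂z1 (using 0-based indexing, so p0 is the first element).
∂p2/∂z1 = -0.0006991

p = softmax(z) = [0.8756, 0.0059, 0.1185]
p2 = 0.1185, p1 = 0.0059

∂p2/∂z1 = -p2 × p1 = -0.1185 × 0.0059 = -0.0006991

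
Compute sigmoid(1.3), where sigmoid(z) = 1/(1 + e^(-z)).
0.7858

sigmoid(1.3) = 1/(1 + e^(-1.3)) = 1/(1 + 0.2725) = 0.7858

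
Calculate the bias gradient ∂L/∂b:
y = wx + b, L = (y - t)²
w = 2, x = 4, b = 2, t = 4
∂L/∂b = 12

y = wx + b = (2)(4) + 2 = 10
∂L/∂y = 2(y - t) = 2(10 - 4) = 12
∂y/∂b = 1
∂L/∂b = ∂L/∂y · ∂y/∂b = 12 × 1 = 12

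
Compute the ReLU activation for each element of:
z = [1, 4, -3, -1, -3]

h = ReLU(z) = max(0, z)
h = [1, 4, 0, 0, 0]

ReLU applied element-wise: max(0,1)=1, max(0,4)=4, max(0,-3)=0, max(0,-1)=0, max(0,-3)=0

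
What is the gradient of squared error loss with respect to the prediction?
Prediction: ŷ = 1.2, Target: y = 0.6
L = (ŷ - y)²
∂L/∂ŷ = 1.2

∂L/∂ŷ = 2(ŷ - y) = 2(1.2 - 0.6) = 2(0.6) = 1.2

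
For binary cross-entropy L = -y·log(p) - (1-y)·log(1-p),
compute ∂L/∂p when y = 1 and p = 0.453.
∂L/∂p = -2.208

∂L/∂p = -y/p + (1-y)/(1-p) = -1/0.453 + 0 = -2.208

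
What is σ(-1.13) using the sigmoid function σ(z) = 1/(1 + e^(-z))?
0.2442

sigmoid(-1.13) = 1/(1 + e^(1.13)) = 1/(1 + 3.096) = 0.2442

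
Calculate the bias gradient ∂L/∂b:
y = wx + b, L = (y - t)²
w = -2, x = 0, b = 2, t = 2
∂L/∂b = 0

y = wx + b = (-2)(0) + 2 = 2
∂L/∂y = 2(y - t) = 2(2 - 2) = 0
∂y/∂b = 1
∂L/∂b = ∂L/∂y · ∂y/∂b = 0 × 1 = 0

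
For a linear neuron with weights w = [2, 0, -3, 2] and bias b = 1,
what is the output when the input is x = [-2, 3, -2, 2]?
y = 7

y = (2)(-2) + (0)(3) + (-3)(-2) + (2)(2) + 1 = 7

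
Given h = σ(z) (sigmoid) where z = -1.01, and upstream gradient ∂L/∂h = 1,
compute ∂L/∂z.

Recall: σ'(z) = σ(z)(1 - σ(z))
∂L/∂z = 0.1957

σ(-1.01) = 0.267
σ'(-1.01) = σ(-1.01)(1 - σ(-1.01)) = 0.267 × 0.733 = 0.1957
∂L/∂z = ∂L/∂h · σ'(z) = 1 × 0.1957 = 0.1957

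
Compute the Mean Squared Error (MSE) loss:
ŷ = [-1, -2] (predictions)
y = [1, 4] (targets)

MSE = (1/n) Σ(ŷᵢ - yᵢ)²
MSE = 20

MSE = (1/2)((-1-1)² + (-2-4)²) = (1/2)(4 + 36) = 20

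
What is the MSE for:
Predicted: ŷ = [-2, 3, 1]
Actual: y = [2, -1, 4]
MSE = 13.67

MSE = (1/3)((-2-2)² + (3--1)² + (1-4)²) = (1/3)(16 + 16 + 9) = 13.67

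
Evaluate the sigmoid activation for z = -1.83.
0.1382

sigmoid(-1.83) = 1/(1 + e^(1.83)) = 1/(1 + 6.234) = 0.1382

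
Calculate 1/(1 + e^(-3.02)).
0.9535

sigmoid(3.02) = 1/(1 + e^(-3.02)) = 1/(1 + 0.0488) = 0.9535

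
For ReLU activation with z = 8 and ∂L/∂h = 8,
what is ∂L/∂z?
∂L/∂z = 8

h = ReLU(8) = 8
Since z > 0: ∂h/∂z = 1
∂L/∂z = ∂L/∂h · ∂h/∂z = 8 × 1 = 8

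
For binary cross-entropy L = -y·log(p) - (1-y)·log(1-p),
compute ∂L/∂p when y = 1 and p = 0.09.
∂L/∂p = -11.11

∂L/∂p = -y/p + (1-y)/(1-p) = -1/0.09 + 0 = -11.11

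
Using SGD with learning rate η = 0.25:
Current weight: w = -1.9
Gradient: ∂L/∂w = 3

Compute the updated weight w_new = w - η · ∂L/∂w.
w_new = -2.65

w_new = w - η·∂L/∂w = -1.9 - 0.25×(3) = -1.9 - (0.75) = -2.65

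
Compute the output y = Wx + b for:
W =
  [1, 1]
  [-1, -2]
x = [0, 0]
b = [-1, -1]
y = [-1, -1]

Wx = [1×0 + 1×0, -1×0 + -2×0]
   = [0, 0]
y = Wx + b = [0 + -1, 0 + -1] = [-1, -1]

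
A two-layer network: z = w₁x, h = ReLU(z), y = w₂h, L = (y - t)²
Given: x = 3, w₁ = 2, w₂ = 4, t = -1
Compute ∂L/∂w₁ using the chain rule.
∂L/∂w₁ = 600

Forward pass:
z = w₁x = 2×3 = 6
h = ReLU(6) = 6
y = w₂h = 4×6 = 24

Backward pass:
∂L/∂y = 2(y - t) = 2(24 - -1) = 50
∂y/∂h = w₂ = 4
∂h/∂z = 1 (ReLU derivative)
∂z/∂w₁ = x = 3

∂L/∂w₁ = 50 × 4 × 1 × 3 = 600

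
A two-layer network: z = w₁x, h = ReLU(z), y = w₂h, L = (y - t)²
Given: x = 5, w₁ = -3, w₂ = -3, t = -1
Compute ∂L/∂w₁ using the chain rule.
∂L/∂w₁ = 0

Forward pass:
z = w₁x = -3×5 = -15
h = ReLU(-15) = 0
y = w₂h = -3×0 = 0

Backward pass:
∂L/∂y = 2(y - t) = 2(0 - -1) = 2
∂y/∂h = w₂ = -3
∂h/∂z = 0 (ReLU derivative)
∂z/∂w₁ = x = 5

∂L/∂w₁ = 2 × -3 × 0 × 5 = 0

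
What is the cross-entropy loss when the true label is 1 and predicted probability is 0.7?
L = 0.3567

L = -1·log(0.7) - 0·log(0.3) = -log(0.7) = 0.3567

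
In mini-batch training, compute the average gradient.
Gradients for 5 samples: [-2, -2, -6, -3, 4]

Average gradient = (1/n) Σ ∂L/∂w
Average gradient = -1.8

Average = (1/5)(-2 + -2 + -6 + -3 + 4) = -9/5 = -1.8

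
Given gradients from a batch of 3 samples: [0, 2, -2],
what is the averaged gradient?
Average gradient = 0

Average = (1/3)(0 + 2 + -2) = 0/3 = 0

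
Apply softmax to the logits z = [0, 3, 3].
p = [0.0243, 0.4879, 0.4879]

exp(z) = [1, 20.09, 20.09]
Sum = 41.17
p = [0.0243, 0.4879, 0.4879]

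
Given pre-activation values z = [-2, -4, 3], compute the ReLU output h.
h = [0, 0, 3]

ReLU applied element-wise: max(0,-2)=0, max(0,-4)=0, max(0,3)=3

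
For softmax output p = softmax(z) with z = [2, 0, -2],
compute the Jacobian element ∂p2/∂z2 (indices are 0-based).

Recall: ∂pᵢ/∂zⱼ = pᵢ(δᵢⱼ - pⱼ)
∂p2/∂z2 = 0.01562

p = softmax(z) = [0.8668, 0.1173, 0.01588]
p2 = 0.01588

∂p2/∂z2 = p2(1 - p2) = 0.01588 × (1 - 0.01588) = 0.01562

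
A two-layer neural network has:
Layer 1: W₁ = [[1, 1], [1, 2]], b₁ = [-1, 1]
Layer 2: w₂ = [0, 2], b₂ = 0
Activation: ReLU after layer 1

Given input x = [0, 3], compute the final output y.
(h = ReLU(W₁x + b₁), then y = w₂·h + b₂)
y = 14

Layer 1 pre-activation: z₁ = [2, 7]
After ReLU: h = [2, 7]
Layer 2 output: y = 0×2 + 2×7 + 0 = 14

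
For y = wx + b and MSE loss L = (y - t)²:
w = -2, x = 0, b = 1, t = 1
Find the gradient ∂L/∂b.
∂L/∂b = 0

y = wx + b = (-2)(0) + 1 = 1
∂L/∂y = 2(y - t) = 2(1 - 1) = 0
∂y/∂b = 1
∂L/∂b = ∂L/∂y · ∂y/∂b = 0 × 1 = 0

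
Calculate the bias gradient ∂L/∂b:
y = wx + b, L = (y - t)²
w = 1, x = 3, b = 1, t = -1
∂L/∂b = 10

y = wx + b = (1)(3) + 1 = 4
∂L/∂y = 2(y - t) = 2(4 - -1) = 10
∂y/∂b = 1
∂L/∂b = ∂L/∂y · ∂y/∂b = 10 × 1 = 10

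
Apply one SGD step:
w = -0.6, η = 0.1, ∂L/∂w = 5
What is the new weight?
w_new = -1.1

w_new = w - η·∂L/∂w = -0.6 - 0.1×(5) = -0.6 - (0.5) = -1.1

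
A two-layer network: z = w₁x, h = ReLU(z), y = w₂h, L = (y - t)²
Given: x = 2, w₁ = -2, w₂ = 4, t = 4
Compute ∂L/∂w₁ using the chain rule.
∂L/∂w₁ = 0

Forward pass:
z = w₁x = -2×2 = -4
h = ReLU(-4) = 0
y = w₂h = 4×0 = 0

Backward pass:
∂L/∂y = 2(y - t) = 2(0 - 4) = -8
∂y/∂h = w₂ = 4
∂h/∂z = 0 (ReLU derivative)
∂z/∂w₁ = x = 2

∂L/∂w₁ = -8 × 4 × 0 × 2 = 0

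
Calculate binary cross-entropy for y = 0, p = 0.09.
L = 0.09431

L = -0·log(0.09) - 1·log(0.91) = -log(0.91) = 0.09431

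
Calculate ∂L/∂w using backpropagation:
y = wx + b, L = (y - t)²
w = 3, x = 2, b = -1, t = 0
∂L/∂w = 20

y = wx + b = (3)(2) + -1 = 5
∂L/∂y = 2(y - t) = 2(5 - 0) = 10
∂y/∂w = x = 2
∂L/∂w = ∂L/∂y · ∂y/∂w = 10 × 2 = 20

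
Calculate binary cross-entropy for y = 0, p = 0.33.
L = 0.4005

L = -0·log(0.33) - 1·log(0.67) = -log(0.67) = 0.4005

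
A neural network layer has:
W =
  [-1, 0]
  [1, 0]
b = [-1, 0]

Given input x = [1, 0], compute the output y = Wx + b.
y = [-2, 1]

Wx = [-1×1 + 0×0, 1×1 + 0×0]
   = [-1, 1]
y = Wx + b = [-1 + -1, 1 + 0] = [-2, 1]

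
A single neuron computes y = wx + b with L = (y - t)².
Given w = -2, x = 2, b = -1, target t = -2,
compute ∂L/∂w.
∂L/∂w = -12

y = wx + b = (-2)(2) + -1 = -5
∂L/∂y = 2(y - t) = 2(-5 - -2) = -6
∂y/∂w = x = 2
∂L/∂w = ∂L/∂y · ∂y/∂w = -6 × 2 = -12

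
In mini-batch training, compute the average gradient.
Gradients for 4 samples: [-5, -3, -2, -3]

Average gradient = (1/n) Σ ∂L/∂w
Average gradient = -3.25

Average = (1/4)(-5 + -3 + -2 + -3) = -13/4 = -3.25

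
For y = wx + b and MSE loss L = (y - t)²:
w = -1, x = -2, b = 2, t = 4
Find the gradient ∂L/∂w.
∂L/∂w = 0

y = wx + b = (-1)(-2) + 2 = 4
∂L/∂y = 2(y - t) = 2(4 - 4) = 0
∂y/∂w = x = -2
∂L/∂w = ∂L/∂y · ∂y/∂w = 0 × -2 = 0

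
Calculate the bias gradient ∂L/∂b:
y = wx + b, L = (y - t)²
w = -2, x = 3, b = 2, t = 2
∂L/∂b = -12

y = wx + b = (-2)(3) + 2 = -4
∂L/∂y = 2(y - t) = 2(-4 - 2) = -12
∂y/∂b = 1
∂L/∂b = ∂L/∂y · ∂y/∂b = -12 × 1 = -12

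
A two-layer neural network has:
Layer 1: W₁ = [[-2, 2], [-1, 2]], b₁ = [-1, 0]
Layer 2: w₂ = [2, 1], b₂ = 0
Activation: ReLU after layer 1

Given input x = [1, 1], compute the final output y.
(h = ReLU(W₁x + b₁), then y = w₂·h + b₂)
y = 1

Layer 1 pre-activation: z₁ = [-1, 1]
After ReLU: h = [0, 1]
Layer 2 output: y = 2×0 + 1×1 + 0 = 1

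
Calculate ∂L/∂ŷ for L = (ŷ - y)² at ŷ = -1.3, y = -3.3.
∂L/∂ŷ = 4.0

∂L/∂ŷ = 2(ŷ - y) = 2(-1.3 - -3.3) = 2(2.0) = 4.0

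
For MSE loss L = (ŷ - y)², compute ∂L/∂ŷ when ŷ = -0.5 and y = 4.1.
∂L/∂ŷ = -9.2

∂L/∂ŷ = 2(ŷ - y) = 2(-0.5 - 4.1) = 2(-4.6) = -9.2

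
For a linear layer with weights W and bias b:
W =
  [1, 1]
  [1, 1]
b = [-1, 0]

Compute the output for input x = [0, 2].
y = [1, 2]

Wx = [1×0 + 1×2, 1×0 + 1×2]
   = [2, 2]
y = Wx + b = [2 + -1, 2 + 0] = [1, 2]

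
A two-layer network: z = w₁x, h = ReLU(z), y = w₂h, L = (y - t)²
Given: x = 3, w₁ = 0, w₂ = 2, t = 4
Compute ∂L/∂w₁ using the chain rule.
∂L/∂w₁ = 0

Forward pass:
z = w₁x = 0×3 = 0
h = ReLU(0) = 0
y = w₂h = 2×0 = 0

Backward pass:
∂L/∂y = 2(y - t) = 2(0 - 4) = -8
∂y/∂h = w₂ = 2
∂h/∂z = 0 (ReLU derivative)
∂z/∂w₁ = x = 3

∂L/∂w₁ = -8 × 2 × 0 × 3 = 0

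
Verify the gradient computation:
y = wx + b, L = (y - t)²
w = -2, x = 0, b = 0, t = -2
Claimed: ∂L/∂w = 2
Incorrect

y = (-2)(0) + 0 = 0
∂L/∂y = 2(y - t) = 2(0 - -2) = 4
∂y/∂w = x = 0
∂L/∂w = 4 × 0 = 0

Claimed value: 2
Incorrect: The correct gradient is 0.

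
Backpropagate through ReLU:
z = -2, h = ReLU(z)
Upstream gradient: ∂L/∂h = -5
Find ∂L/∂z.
∂L/∂z = 0

h = ReLU(-2) = 0
Since z < 0: ∂h/∂z = 0
∂L/∂z = ∂L/∂h · ∂h/∂z = -5 × 0 = 0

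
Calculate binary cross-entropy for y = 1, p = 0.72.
L = 0.3285

L = -1·log(0.72) - 0·log(0.28) = -log(0.72) = 0.3285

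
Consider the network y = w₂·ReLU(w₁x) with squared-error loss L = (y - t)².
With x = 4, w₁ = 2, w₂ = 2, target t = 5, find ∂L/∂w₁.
∂L/∂w₁ = 176

Forward pass:
z = w₁x = 2×4 = 8
h = ReLU(8) = 8
y = w₂h = 2×8 = 16

Backward pass:
∂L/∂y = 2(y - t) = 2(16 - 5) = 22
∂y/∂h = w₂ = 2
∂h/∂z = 1 (ReLU derivative)
∂z/∂w₁ = x = 4

∂L/∂w₁ = 22 × 2 × 1 × 4 = 176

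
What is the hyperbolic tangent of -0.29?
-0.2821

tanh(-0.29) = (e^(-0.29) - e^(0.29))/(e^(-0.29) + e^(0.29)) = -0.2821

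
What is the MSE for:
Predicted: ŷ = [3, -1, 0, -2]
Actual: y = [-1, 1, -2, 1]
MSE = 8.25

MSE = (1/4)((3--1)² + (-1-1)² + (0--2)² + (-2-1)²) = (1/4)(16 + 4 + 4 + 9) = 8.25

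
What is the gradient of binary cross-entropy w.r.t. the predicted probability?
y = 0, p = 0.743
∂L/∂p = 3.891

∂L/∂p = -y/p + (1-y)/(1-p) = 0 + 1/0.257 = 3.891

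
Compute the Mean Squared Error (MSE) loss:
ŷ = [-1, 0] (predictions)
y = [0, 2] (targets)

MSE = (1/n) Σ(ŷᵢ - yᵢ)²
MSE = 2.5

MSE = (1/2)((-1-0)² + (0-2)²) = (1/2)(1 + 4) = 2.5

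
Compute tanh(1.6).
0.9217

tanh(1.6) = (e^(1.6) - e^(-1.6))/(e^(1.6) + e^(-1.6)) = 0.9217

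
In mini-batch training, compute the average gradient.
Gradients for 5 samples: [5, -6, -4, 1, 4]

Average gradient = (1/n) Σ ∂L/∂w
Average gradient = 0

Average = (1/5)(5 + -6 + -4 + 1 + 4) = 0/5 = 0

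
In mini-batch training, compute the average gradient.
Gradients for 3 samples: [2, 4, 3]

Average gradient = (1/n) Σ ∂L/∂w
Average gradient = 3

Average = (1/3)(2 + 4 + 3) = 9/3 = 3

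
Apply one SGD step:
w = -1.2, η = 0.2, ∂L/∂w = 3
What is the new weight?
w_new = -1.8

w_new = w - η·∂L/∂w = -1.2 - 0.2×(3) = -1.2 - (0.6) = -1.8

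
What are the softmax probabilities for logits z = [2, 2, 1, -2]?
p = [0.4191, 0.4191, 0.1542, 0.0077]

exp(z) = [7.389, 7.389, 2.718, 0.1353]
Sum = 17.63
p = [0.4191, 0.4191, 0.1542, 0.0077]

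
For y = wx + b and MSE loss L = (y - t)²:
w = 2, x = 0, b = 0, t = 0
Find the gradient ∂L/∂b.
∂L/∂b = 0

y = wx + b = (2)(0) + 0 = 0
∂L/∂y = 2(y - t) = 2(0 - 0) = 0
∂y/∂b = 1
∂L/∂b = ∂L/∂y · ∂y/∂b = 0 × 1 = 0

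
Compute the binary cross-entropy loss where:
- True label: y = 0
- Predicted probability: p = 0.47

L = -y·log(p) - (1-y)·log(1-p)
L = 0.6349

L = -0·log(0.47) - 1·log(0.53) = -log(0.53) = 0.6349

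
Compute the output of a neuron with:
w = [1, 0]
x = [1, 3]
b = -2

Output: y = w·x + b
y = -1

y = (1)(1) + (0)(3) + -2 = -1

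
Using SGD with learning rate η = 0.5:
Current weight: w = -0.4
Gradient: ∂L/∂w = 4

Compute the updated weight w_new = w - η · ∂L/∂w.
w_new = -2.4

w_new = w - η·∂L/∂w = -0.4 - 0.5×(4) = -0.4 - (2) = -2.4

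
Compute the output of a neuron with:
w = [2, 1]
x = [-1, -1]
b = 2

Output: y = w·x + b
y = -1

y = (2)(-1) + (1)(-1) + 2 = -1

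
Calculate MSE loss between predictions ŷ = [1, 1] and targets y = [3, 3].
MSE = 4

MSE = (1/2)((1-3)² + (1-3)²) = (1/2)(4 + 4) = 4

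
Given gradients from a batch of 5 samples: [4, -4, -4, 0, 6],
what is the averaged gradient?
Average gradient = 0.4

Average = (1/5)(4 + -4 + -4 + 0 + 6) = 2/5 = 0.4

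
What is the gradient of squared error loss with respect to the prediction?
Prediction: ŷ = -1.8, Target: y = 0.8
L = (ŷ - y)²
∂L/∂ŷ = -5.2

∂L/∂ŷ = 2(ŷ - y) = 2(-1.8 - 0.8) = 2(-2.6) = -5.2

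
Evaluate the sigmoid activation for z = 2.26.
0.9055

sigmoid(2.26) = 1/(1 + e^(-2.26)) = 1/(1 + 0.1044) = 0.9055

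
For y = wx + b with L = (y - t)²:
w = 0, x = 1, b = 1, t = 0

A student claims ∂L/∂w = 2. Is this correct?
Correct

y = (0)(1) + 1 = 1
∂L/∂y = 2(y - t) = 2(1 - 0) = 2
∂y/∂w = x = 1
∂L/∂w = 2 × 1 = 2

Claimed value: 2
Correct: The correct gradient is 2.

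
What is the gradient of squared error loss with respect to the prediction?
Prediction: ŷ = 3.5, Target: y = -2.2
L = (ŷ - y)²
∂L/∂ŷ = 11.4

∂L/∂ŷ = 2(ŷ - y) = 2(3.5 - -2.2) = 2(5.7) = 11.4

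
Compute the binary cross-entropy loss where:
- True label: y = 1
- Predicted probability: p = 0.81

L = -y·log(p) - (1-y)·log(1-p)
L = 0.2107

L = -1·log(0.81) - 0·log(0.19) = -log(0.81) = 0.2107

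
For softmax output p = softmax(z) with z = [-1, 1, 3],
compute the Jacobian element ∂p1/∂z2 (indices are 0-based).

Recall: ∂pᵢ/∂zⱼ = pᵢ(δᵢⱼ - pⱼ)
∂p1/∂z2 = -0.1017

p = softmax(z) = [0.01588, 0.1173, 0.8668]
p1 = 0.1173, p2 = 0.8668

∂p1/∂z2 = -p1 × p2 = -0.1173 × 0.8668 = -0.1017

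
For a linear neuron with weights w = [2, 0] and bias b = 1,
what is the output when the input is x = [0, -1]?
y = 1

y = (2)(0) + (0)(-1) + 1 = 1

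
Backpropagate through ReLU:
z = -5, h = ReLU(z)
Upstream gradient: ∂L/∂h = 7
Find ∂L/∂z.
∂L/∂z = 0

h = ReLU(-5) = 0
Since z < 0: ∂h/∂z = 0
∂L/∂z = ∂L/∂h · ∂h/∂z = 7 × 0 = 0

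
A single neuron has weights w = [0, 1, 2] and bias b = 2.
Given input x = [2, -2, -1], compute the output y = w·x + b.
y = -2

y = (0)(2) + (1)(-2) + (2)(-1) + 2 = -2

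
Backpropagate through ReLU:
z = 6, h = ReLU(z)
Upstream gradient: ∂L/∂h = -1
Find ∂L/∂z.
∂L/∂z = -1

h = ReLU(6) = 6
Since z > 0: ∂h/∂z = 1
∂L/∂z = ∂L/∂h · ∂h/∂z = -1 × 1 = -1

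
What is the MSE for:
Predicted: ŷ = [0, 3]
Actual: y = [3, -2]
MSE = 17

MSE = (1/2)((0-3)² + (3--2)²) = (1/2)(9 + 25) = 17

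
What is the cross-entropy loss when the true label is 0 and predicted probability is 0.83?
L = 1.772

L = -0·log(0.83) - 1·log(0.17) = -log(0.17) = 1.772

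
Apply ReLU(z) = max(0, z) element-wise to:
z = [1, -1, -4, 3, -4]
h = [1, 0, 0, 3, 0]

ReLU applied element-wise: max(0,1)=1, max(0,-1)=0, max(0,-4)=0, max(0,3)=3, max(0,-4)=0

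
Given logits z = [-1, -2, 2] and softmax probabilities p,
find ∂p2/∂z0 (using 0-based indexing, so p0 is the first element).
∂p2/∂z0 = -0.04364

p = softmax(z) = [0.04661, 0.01715, 0.9362]
p2 = 0.9362, p0 = 0.04661

∂p2/∂z0 = -p2 × p0 = -0.9362 × 0.04661 = -0.04364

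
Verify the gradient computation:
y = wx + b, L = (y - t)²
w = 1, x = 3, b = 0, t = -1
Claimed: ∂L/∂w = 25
Incorrect

y = (1)(3) + 0 = 3
∂L/∂y = 2(y - t) = 2(3 - -1) = 8
∂y/∂w = x = 3
∂L/∂w = 8 × 3 = 24

Claimed value: 25
Incorrect: The correct gradient is 24.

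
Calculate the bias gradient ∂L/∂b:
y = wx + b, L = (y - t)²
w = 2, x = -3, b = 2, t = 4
∂L/∂b = -16

y = wx + b = (2)(-3) + 2 = -4
∂L/∂y = 2(y - t) = 2(-4 - 4) = -16
∂y/∂b = 1
∂L/∂b = ∂L/∂y · ∂y/∂b = -16 × 1 = -16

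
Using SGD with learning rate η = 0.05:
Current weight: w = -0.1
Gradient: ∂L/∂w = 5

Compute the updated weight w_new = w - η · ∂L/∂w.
w_new = -0.35

w_new = w - η·∂L/∂w = -0.1 - 0.05×(5) = -0.1 - (0.25) = -0.35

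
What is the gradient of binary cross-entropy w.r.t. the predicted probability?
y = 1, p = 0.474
∂L/∂p = -2.11

∂L/∂p = -y/p + (1-y)/(1-p) = -1/0.474 + 0 = -2.11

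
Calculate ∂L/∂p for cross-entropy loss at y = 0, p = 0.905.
∂L/∂p = 10.53

∂L/∂p = -y/p + (1-y)/(1-p) = 0 + 1/0.095 = 10.53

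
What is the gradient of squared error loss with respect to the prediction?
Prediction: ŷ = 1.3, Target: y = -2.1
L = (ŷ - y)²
∂L/∂ŷ = 6.8

∂L/∂ŷ = 2(ŷ - y) = 2(1.3 - -2.1) = 2(3.4) = 6.8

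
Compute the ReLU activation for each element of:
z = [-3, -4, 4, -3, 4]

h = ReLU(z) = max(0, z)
h = [0, 0, 4, 0, 4]

ReLU applied element-wise: max(0,-3)=0, max(0,-4)=0, max(0,4)=4, max(0,-3)=0, max(0,4)=4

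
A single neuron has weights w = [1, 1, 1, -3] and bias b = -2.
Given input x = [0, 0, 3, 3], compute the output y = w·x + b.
y = -8

y = (1)(0) + (1)(0) + (1)(3) + (-3)(3) + -2 = -8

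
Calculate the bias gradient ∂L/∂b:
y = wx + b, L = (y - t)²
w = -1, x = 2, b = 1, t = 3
∂L/∂b = -8

y = wx + b = (-1)(2) + 1 = -1
∂L/∂y = 2(y - t) = 2(-1 - 3) = -8
∂y/∂b = 1
∂L/∂b = ∂L/∂y · ∂y/∂b = -8 × 1 = -8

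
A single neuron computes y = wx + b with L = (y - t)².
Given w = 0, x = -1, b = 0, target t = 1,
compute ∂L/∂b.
∂L/∂b = -2

y = wx + b = (0)(-1) + 0 = 0
∂L/∂y = 2(y - t) = 2(0 - 1) = -2
∂y/∂b = 1
∂L/∂b = ∂L/∂y · ∂y/∂b = -2 × 1 = -2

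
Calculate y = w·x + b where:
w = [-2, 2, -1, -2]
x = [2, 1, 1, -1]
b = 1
y = 0

y = (-2)(2) + (2)(1) + (-1)(1) + (-2)(-1) + 1 = 0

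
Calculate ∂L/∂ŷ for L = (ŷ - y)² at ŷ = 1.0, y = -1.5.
∂L/∂ŷ = 5.0

∂L/∂ŷ = 2(ŷ - y) = 2(1.0 - -1.5) = 2(2.5) = 5.0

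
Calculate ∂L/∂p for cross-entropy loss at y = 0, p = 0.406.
∂L/∂p = 1.684

∂L/∂p = -y/p + (1-y)/(1-p) = 0 + 1/0.594 = 1.684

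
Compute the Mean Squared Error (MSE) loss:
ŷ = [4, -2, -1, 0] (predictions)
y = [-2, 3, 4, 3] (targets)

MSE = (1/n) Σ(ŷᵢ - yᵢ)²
MSE = 23.75

MSE = (1/4)((4--2)² + (-2-3)² + (-1-4)² + (0-3)²) = (1/4)(36 + 25 + 25 + 9) = 23.75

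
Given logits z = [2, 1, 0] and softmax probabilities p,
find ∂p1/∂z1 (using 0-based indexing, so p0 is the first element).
∂p1/∂z1 = 0.1848

p = softmax(z) = [0.6652, 0.2447, 0.09003]
p1 = 0.2447

∂p1/∂z1 = p1(1 - p1) = 0.2447 × (1 - 0.2447) = 0.1848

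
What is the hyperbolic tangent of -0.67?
-0.585

tanh(-0.67) = (e^(-0.67) - e^(0.67))/(e^(-0.67) + e^(0.67)) = -0.585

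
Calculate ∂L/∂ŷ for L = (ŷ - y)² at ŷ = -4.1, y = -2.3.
∂L/∂ŷ = -3.6

∂L/∂ŷ = 2(ŷ - y) = 2(-4.1 - -2.3) = 2(-1.8) = -3.6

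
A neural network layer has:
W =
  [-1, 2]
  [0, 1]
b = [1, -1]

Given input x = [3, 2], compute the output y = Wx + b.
y = [2, 1]

Wx = [-1×3 + 2×2, 0×3 + 1×2]
   = [1, 2]
y = Wx + b = [1 + 1, 2 + -1] = [2, 1]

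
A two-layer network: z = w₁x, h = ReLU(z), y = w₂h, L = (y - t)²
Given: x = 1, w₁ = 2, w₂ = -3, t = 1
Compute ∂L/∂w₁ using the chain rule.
∂L/∂w₁ = 42

Forward pass:
z = w₁x = 2×1 = 2
h = ReLU(2) = 2
y = w₂h = -3×2 = -6

Backward pass:
∂L/∂y = 2(y - t) = 2(-6 - 1) = -14
∂y/∂h = w₂ = -3
∂h/∂z = 1 (ReLU derivative)
∂z/∂w₁ = x = 1

∂L/∂w₁ = -14 × -3 × 1 × 1 = 42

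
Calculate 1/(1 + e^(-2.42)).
0.9183

sigmoid(2.42) = 1/(1 + e^(-2.42)) = 1/(1 + 0.08892) = 0.9183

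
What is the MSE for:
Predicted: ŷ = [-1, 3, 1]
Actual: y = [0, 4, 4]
MSE = 3.667

MSE = (1/3)((-1-0)² + (3-4)² + (1-4)²) = (1/3)(1 + 1 + 9) = 3.667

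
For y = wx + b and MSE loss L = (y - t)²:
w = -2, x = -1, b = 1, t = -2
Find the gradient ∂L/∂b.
∂L/∂b = 10

y = wx + b = (-2)(-1) + 1 = 3
∂L/∂y = 2(y - t) = 2(3 - -2) = 10
∂y/∂b = 1
∂L/∂b = ∂L/∂y · ∂y/∂b = 10 × 1 = 10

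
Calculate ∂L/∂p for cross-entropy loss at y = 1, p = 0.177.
∂L/∂p = -5.65

∂L/∂p = -y/p + (1-y)/(1-p) = -1/0.177 + 0 = -5.65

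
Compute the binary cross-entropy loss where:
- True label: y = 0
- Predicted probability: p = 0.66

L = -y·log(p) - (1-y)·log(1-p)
L = 1.079

L = -0·log(0.66) - 1·log(0.34) = -log(0.34) = 1.079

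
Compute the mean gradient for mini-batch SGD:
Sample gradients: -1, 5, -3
Average gradient = 0.3333

Average = (1/3)(-1 + 5 + -3) = 1/3 = 0.3333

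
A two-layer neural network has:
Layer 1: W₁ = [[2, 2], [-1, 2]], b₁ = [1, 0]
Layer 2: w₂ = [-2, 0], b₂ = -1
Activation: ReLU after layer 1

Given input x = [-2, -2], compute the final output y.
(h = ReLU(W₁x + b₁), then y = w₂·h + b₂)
y = -1

Layer 1 pre-activation: z₁ = [-7, -2]
After ReLU: h = [0, 0]
Layer 2 output: y = -2×0 + 0×0 + -1 = -1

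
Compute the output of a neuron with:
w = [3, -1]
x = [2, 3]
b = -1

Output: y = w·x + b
y = 2

y = (3)(2) + (-1)(3) + -1 = 2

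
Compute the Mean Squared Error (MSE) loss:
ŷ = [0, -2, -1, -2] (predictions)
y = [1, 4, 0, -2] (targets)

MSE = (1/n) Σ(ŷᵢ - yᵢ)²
MSE = 9.5

MSE = (1/4)((0-1)² + (-2-4)² + (-1-0)² + (-2--2)²) = (1/4)(1 + 36 + 1 + 0) = 9.5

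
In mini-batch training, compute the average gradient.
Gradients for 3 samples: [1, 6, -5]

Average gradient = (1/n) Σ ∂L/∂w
Average gradient = 0.6667

Average = (1/3)(1 + 6 + -5) = 2/3 = 0.6667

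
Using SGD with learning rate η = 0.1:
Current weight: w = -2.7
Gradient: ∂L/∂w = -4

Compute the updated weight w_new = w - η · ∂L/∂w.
w_new = -2.3

w_new = w - η·∂L/∂w = -2.7 - 0.1×(-4) = -2.7 - (-0.4) = -2.3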